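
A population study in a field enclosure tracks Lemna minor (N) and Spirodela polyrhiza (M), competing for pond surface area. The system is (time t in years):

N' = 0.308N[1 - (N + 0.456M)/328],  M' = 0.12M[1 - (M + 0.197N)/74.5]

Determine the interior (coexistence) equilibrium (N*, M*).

Setting both brackets to zero gives the nullclines N + 0.456M = 328 and 0.197N + M = 74.5.
Substituting M = 74.5 - 0.197N into the first: N(1 - 0.456·0.197) = 328 - 0.456·74.5.
So N* = 294/0.91 = 323, and then M* = 74.5 - 0.197·323 = 10.9.

N* ≈ 323, M* ≈ 10.9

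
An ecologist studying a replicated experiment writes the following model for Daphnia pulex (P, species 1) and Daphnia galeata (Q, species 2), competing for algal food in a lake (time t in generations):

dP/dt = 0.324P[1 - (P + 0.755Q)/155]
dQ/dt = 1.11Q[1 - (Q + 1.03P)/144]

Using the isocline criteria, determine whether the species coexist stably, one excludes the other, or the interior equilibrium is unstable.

Compare the nullcline intercepts: K1/α12 = 155/0.755 = 205 > K2 = 144; K2/α21 = 144/1.03 = 140 < K1 = 155.
Since the inequalities point opposite ways, species 1 can invade but species 2 cannot.

species 1 excludes species 2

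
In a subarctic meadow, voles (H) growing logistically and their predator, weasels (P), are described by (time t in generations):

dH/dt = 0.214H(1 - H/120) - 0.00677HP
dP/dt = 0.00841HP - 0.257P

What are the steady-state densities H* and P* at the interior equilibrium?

From dP/dt = 0 with P > 0: 0.00841H* = 0.257, so H* = 30.6.
Substitute into dH/dt = 0: 0.214(1 - 30.6/120) = 0.00677P*.
The bracket is 0.745, giving P* = 0.16/0.00677 = 23.6.

H* ≈ 30.6, P* ≈ 23.6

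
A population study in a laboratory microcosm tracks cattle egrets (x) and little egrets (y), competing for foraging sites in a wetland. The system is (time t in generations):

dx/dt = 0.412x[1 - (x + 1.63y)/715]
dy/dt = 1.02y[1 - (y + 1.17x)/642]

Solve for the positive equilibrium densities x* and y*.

Setting both brackets to zero gives the nullclines x + 1.63y = 715 and 1.17x + y = 642.
Substituting y = 642 - 1.17x into the first: x(1 - 1.63·1.17) = 715 - 1.63·642.
So x* = -331/-0.907 = 365, and then y* = 642 - 1.17·365 = 214.

x* ≈ 365, y* ≈ 214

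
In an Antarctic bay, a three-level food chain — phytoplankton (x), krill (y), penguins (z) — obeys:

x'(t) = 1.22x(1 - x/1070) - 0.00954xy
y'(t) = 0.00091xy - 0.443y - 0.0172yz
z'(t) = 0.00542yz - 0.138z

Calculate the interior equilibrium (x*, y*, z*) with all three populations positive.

x* ≈ 857, y* ≈ 25.5, z* ≈ 19.6

From dz/dt = 0: 0.00542y* = 0.138, so y* = 25.5.
From dx/dt = 0: 1.22(1 - x*/1070) = 0.00954·25.5, giving x* = 1070·(1 - 0.199) = 857.
From dy/dt = 0: 0.00091·857 - 0.443 = 0.0172z*, so z* = 0.337/0.0172 = 19.6.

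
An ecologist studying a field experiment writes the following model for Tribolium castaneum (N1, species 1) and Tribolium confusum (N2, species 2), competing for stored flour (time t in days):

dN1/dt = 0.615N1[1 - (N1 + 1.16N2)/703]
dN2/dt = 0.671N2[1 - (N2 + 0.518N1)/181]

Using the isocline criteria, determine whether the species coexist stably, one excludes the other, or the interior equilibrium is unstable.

Compare the nullcline intercepts: K1/α12 = 703/1.16 = 606 > K2 = 181; K2/α21 = 181/0.518 = 349 < K1 = 703.
Since the inequalities point opposite ways, species 1 can invade but species 2 cannot.

species 1 excludes species 2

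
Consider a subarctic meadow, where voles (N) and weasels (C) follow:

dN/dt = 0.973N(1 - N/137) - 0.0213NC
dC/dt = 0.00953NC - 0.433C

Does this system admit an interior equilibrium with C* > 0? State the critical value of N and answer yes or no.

Threshold N = 45.4; K > 45.4, so yes, the predator persists.

The predator equation gives dC/dt > 0 only when N > 0.433/0.00953 = 45.4.
Without the predator, N → K = 137. Since 137 > 45.4, the predator can invade and persist.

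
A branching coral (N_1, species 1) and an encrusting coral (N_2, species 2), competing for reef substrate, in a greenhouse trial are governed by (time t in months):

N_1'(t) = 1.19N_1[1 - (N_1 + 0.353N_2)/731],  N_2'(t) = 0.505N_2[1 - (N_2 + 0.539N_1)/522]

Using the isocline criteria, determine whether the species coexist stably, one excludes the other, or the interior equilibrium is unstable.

stable coexistence

Compare the nullcline intercepts: K1/α12 = 731/0.353 = 2070 > K2 = 522; K2/α21 = 522/0.539 = 968 > K1 = 731.
Since both inequalities hold, each species can invade when rare, so the interior equilibrium is stable.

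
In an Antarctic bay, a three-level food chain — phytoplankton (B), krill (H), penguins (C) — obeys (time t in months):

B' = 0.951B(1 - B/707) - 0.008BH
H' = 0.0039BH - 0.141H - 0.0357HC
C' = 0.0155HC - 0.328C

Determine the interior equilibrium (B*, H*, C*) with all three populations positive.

From dC/dt = 0: 0.0155H* = 0.328, so H* = 21.2.
From dB/dt = 0: 0.951(1 - B*/707) = 0.008·21.2, giving B* = 707·(1 - 0.178) = 581.
From dH/dt = 0: 0.0039·581 - 0.141 = 0.0357C*, so C* = 2.13/0.0357 = 59.5.

B* ≈ 581, H* ≈ 21.2, C* ≈ 59.5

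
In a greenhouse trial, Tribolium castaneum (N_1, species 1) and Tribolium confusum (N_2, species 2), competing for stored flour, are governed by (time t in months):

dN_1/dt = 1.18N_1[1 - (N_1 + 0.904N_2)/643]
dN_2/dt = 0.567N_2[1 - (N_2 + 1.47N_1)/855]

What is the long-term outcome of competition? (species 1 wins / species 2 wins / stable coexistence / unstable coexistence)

unstable coexistence (outcome depends on initial conditions)

Compare the nullcline intercepts: K1/α12 = 643/0.904 = 711 < K2 = 855; K2/α21 = 855/1.47 = 582 < K1 = 643.
Since both are reversed, neither can invade when rare; the interior point is a saddle.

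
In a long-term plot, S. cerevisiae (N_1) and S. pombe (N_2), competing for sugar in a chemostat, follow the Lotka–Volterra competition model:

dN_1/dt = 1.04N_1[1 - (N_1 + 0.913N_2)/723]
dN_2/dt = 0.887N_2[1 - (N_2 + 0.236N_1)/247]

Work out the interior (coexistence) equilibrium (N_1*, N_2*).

Setting both brackets to zero gives the nullclines N_1 + 0.913N_2 = 723 and 0.236N_1 + N_2 = 247.
Substituting N_2 = 247 - 0.236N_1 into the first: N_1(1 - 0.913·0.236) = 723 - 0.913·247.
So N_1* = 497/0.785 = 634, and then N_2* = 247 - 0.236·634 = 97.3.

N_1* ≈ 634, N_2* ≈ 97.3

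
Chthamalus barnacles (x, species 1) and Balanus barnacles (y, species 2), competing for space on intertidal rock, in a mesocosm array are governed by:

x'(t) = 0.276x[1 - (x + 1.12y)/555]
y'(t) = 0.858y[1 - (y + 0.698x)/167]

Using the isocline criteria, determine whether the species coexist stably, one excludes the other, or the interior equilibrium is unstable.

Compare the nullcline intercepts: K1/α12 = 555/1.12 = 496 > K2 = 167; K2/α21 = 167/0.698 = 239 < K1 = 555.
Since the inequalities point opposite ways, species 1 can invade but species 2 cannot.

species 1 excludes species 2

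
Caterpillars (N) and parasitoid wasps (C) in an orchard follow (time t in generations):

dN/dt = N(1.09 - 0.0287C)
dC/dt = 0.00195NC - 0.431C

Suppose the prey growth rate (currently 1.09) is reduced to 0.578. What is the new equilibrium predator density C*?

C* ≈ 20.1

At the interior fixed point, setting dN/dt = 0 with N > 0 fixes C* = (prey growth rate)/(NC coefficient) — independent of the other coefficients.
With the change, C* = 0.578/0.0287 = 20.1; it falls from 38.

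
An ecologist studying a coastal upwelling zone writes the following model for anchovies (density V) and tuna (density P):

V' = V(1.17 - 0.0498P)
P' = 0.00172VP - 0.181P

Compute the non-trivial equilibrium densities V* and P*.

Set dP/dt = 0 with P > 0: 0.00172V - 0.181 = 0, so V* = 0.181/0.00172 = 105.
Set dV/dt = 0 with V > 0: 1.17 - 0.0498P = 0, so P* = 1.17/0.0498 = 23.5.

V* ≈ 105, P* ≈ 23.5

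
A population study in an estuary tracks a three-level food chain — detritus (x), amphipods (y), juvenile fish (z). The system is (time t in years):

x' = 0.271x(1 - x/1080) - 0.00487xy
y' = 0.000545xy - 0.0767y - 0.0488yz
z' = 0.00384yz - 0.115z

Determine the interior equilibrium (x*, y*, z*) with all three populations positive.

x* ≈ 499, y* ≈ 29.9, z* ≈ 4

From dz/dt = 0: 0.00384y* = 0.115, so y* = 29.9.
From dx/dt = 0: 0.271(1 - x*/1080) = 0.00487·29.9, giving x* = 1080·(1 - 0.538) = 499.
From dy/dt = 0: 0.000545·499 - 0.0767 = 0.0488z*, so z* = 0.195/0.0488 = 4.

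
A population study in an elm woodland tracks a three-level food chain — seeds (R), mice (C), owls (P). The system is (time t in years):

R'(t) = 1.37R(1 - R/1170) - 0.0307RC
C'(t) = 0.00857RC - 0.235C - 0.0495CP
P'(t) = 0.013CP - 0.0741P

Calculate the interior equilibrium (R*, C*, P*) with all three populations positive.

From dP/dt = 0: 0.013C* = 0.0741, so C* = 5.7.
From dR/dt = 0: 1.37(1 - R*/1170) = 0.0307·5.7, giving R* = 1170·(1 - 0.128) = 1020.
From dC/dt = 0: 0.00857·1020 - 0.235 = 0.0495P*, so P* = 8.51/0.0495 = 172.

R* ≈ 1020, C* ≈ 5.7, P* ≈ 172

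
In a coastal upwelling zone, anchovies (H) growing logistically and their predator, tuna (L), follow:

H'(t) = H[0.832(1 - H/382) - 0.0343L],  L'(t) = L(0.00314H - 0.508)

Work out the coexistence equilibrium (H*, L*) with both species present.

From dL/dt = 0 with L > 0: 0.00314H* = 0.508, so H* = 162.
Substitute into dH/dt = 0: 0.832(1 - 162/382) = 0.0343L*.
The bracket is 0.576, giving L* = 0.48/0.0343 = 14.

H* ≈ 162, L* ≈ 14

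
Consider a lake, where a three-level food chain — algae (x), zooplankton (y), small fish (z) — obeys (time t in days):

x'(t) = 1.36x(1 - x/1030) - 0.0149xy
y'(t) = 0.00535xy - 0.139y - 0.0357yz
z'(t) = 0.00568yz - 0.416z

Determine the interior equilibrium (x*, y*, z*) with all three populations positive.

x* ≈ 204, y* ≈ 73.2, z* ≈ 26.6

From dz/dt = 0: 0.00568y* = 0.416, so y* = 73.2.
From dx/dt = 0: 1.36(1 - x*/1030) = 0.0149·73.2, giving x* = 1030·(1 - 0.802) = 204.
From dy/dt = 0: 0.00535·204 - 0.139 = 0.0357z*, so z* = 0.95/0.0357 = 26.6.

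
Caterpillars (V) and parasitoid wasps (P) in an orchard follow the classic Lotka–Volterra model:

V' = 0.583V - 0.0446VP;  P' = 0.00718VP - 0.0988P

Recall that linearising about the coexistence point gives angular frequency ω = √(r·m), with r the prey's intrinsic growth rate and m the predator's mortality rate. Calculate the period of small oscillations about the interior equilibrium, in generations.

Here r = 0.583 and m = 0.0988, so r·m = 0.0576.
ω = √0.0576 = 0.24 per generation, hence T = 2π/ω ≈ 26.2 generations.

T ≈ 26.2 generations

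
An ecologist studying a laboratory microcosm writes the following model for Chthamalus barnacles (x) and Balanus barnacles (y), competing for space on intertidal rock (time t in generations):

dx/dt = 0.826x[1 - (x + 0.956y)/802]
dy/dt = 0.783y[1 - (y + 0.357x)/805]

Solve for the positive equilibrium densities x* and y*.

x* ≈ 49.2, y* ≈ 787

Setting both brackets to zero gives the nullclines x + 0.956y = 802 and 0.357x + y = 805.
Substituting y = 805 - 0.357x into the first: x(1 - 0.956·0.357) = 802 - 0.956·805.
So x* = 32.4/0.659 = 49.2, and then y* = 805 - 0.357·49.2 = 787.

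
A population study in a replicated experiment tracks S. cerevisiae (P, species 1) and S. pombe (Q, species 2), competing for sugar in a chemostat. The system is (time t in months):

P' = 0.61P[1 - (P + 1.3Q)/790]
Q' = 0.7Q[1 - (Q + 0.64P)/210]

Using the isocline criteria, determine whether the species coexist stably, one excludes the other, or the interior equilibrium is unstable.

species 1 excludes species 2

Compare the nullcline intercepts: K1/α12 = 790/1.3 = 608 > K2 = 210; K2/α21 = 210/0.64 = 328 < K1 = 790.
Since the inequalities point opposite ways, species 1 can invade but species 2 cannot.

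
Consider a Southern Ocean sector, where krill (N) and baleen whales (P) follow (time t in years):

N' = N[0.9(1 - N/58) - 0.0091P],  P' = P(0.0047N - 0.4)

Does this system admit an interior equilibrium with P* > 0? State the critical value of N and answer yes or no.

The predator equation gives dP/dt > 0 only when N > 0.4/0.0047 = 85.1.
Without the predator, N → K = 58. Since 58 < 85.1, the predator cannot invade.

Threshold N = 85.1; K < 85.1, so no, the predator goes extinct.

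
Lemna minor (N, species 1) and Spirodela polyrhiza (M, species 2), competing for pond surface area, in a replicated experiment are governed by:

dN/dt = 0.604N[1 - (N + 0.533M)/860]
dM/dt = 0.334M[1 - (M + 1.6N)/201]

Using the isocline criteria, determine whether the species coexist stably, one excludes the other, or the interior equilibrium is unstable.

Compare the nullcline intercepts: K1/α12 = 860/0.533 = 1610 > K2 = 201; K2/α21 = 201/1.6 = 126 < K1 = 860.
Since the inequalities point opposite ways, species 1 can invade but species 2 cannot.

species 1 excludes species 2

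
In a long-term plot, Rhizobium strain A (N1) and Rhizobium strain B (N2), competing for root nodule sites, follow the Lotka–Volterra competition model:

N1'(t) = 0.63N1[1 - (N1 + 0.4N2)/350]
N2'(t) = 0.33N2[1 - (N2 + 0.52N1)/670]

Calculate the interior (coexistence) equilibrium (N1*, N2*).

Setting both brackets to zero gives the nullclines N1 + 0.4N2 = 350 and 0.52N1 + N2 = 670.
Substituting N2 = 670 - 0.52N1 into the first: N1(1 - 0.4·0.52) = 350 - 0.4·670.
So N1* = 82/0.792 = 104, and then N2* = 670 - 0.52·104 = 616.

N1* ≈ 104, N2* ≈ 616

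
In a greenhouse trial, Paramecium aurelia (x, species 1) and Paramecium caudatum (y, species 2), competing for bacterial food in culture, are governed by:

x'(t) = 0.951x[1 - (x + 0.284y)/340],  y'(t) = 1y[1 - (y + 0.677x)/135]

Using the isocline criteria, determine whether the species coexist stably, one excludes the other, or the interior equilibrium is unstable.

species 1 excludes species 2

Compare the nullcline intercepts: K1/α12 = 340/0.284 = 1200 > K2 = 135; K2/α21 = 135/0.677 = 199 < K1 = 340.
Since the inequalities point opposite ways, species 1 can invade but species 2 cannot.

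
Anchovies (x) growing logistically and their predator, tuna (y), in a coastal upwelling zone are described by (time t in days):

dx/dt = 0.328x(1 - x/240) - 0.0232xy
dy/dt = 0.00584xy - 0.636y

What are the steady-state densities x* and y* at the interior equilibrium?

x* ≈ 109, y* ≈ 7.72

From dy/dt = 0 with y > 0: 0.00584x* = 0.636, so x* = 109.
Substitute into dx/dt = 0: 0.328(1 - 109/240) = 0.0232y*.
The bracket is 0.546, giving y* = 0.179/0.0232 = 7.72.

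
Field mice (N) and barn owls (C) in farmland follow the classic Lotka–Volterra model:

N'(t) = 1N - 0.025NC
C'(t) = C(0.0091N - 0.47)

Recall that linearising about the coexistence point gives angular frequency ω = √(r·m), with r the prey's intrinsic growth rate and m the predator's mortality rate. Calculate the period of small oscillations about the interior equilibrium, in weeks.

T ≈ 9.16 weeks

Here r = 1 and m = 0.47, so r·m = 0.47.
ω = √0.47 = 0.686 per week, hence T = 2π/ω ≈ 9.16 weeks.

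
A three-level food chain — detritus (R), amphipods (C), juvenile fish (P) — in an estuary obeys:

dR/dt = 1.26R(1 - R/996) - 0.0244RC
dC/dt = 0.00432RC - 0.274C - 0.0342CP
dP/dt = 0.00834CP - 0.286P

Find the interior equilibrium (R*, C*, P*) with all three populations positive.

R* ≈ 335, C* ≈ 34.3, P* ≈ 34.3

From dP/dt = 0: 0.00834C* = 0.286, so C* = 34.3.
From dR/dt = 0: 1.26(1 - R*/996) = 0.0244·34.3, giving R* = 996·(1 - 0.664) = 335.
From dC/dt = 0: 0.00432·335 - 0.274 = 0.0342P*, so P* = 1.17/0.0342 = 34.3.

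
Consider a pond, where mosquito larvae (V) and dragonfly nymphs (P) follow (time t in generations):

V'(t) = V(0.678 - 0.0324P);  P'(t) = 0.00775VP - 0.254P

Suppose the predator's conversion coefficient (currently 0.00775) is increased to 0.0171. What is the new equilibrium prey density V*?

V* ≈ 14.9

At the interior fixed point, setting dP/dt = 0 with P > 0 fixes V* = (predator death rate)/(VP coefficient) — independent of the other coefficients.
With the change, V* = 0.254/0.0171 = 14.9; it falls from 32.8.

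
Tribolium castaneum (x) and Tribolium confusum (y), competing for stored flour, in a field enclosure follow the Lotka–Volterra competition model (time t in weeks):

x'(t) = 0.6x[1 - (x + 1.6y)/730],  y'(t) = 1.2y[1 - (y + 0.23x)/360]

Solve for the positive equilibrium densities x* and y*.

Setting both brackets to zero gives the nullclines x + 1.6y = 730 and 0.23x + y = 360.
Substituting y = 360 - 0.23x into the first: x(1 - 1.6·0.23) = 730 - 1.6·360.
So x* = 154/0.632 = 244, and then y* = 360 - 0.23·244 = 304.

x* ≈ 244, y* ≈ 304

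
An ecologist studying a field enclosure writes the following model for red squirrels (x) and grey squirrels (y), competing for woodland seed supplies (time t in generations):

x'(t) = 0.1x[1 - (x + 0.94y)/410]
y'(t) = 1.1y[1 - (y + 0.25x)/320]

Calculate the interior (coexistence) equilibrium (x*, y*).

x* ≈ 143, y* ≈ 284

Setting both brackets to zero gives the nullclines x + 0.94y = 410 and 0.25x + y = 320.
Substituting y = 320 - 0.25x into the first: x(1 - 0.94·0.25) = 410 - 0.94·320.
So x* = 109/0.765 = 143, and then y* = 320 - 0.25·143 = 284.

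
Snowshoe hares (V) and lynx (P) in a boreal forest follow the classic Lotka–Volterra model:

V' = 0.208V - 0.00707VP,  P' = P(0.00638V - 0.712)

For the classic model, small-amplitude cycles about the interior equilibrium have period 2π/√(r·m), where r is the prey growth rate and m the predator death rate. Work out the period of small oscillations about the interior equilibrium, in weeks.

T ≈ 16.3 weeks

Here r = 0.208 and m = 0.712, so r·m = 0.148.
ω = √0.148 = 0.385 per week, hence T = 2π/ω ≈ 16.3 weeks.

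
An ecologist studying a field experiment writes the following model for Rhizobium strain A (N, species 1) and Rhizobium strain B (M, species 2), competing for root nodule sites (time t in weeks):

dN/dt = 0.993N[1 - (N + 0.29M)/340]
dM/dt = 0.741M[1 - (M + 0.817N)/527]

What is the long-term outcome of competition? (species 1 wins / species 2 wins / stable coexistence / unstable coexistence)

stable coexistence

Compare the nullcline intercepts: K1/α12 = 340/0.29 = 1170 > K2 = 527; K2/α21 = 527/0.817 = 645 > K1 = 340.
Since both inequalities hold, each species can invade when rare, so the interior equilibrium is stable.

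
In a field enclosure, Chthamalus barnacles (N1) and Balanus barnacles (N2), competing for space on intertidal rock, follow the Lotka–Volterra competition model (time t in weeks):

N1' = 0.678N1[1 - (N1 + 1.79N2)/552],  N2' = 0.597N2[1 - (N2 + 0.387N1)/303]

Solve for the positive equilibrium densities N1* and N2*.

Setting both brackets to zero gives the nullclines N1 + 1.79N2 = 552 and 0.387N1 + N2 = 303.
Substituting N2 = 303 - 0.387N1 into the first: N1(1 - 1.79·0.387) = 552 - 1.79·303.
So N1* = 9.63/0.307 = 31.3, and then N2* = 303 - 0.387·31.3 = 291.

N1* ≈ 31.3, N2* ≈ 291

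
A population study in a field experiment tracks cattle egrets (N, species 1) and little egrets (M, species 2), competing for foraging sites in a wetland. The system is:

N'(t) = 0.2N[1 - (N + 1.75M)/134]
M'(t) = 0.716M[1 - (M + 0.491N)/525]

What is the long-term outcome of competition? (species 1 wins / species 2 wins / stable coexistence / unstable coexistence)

species 2 excludes species 1

Compare the nullcline intercepts: K1/α12 = 134/1.75 = 76.6 < K2 = 525; K2/α21 = 525/0.491 = 1070 > K1 = 134.
Since the inequalities point opposite ways, species 2 can invade but species 1 cannot.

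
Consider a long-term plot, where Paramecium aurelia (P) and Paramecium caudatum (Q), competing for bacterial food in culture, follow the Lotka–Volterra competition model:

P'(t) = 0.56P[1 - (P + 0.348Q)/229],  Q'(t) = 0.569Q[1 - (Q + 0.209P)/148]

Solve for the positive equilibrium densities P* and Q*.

P* ≈ 191, Q* ≈ 108

Setting both brackets to zero gives the nullclines P + 0.348Q = 229 and 0.209P + Q = 148.
Substituting Q = 148 - 0.209P into the first: P(1 - 0.348·0.209) = 229 - 0.348·148.
So P* = 177/0.927 = 191, and then Q* = 148 - 0.209·191 = 108.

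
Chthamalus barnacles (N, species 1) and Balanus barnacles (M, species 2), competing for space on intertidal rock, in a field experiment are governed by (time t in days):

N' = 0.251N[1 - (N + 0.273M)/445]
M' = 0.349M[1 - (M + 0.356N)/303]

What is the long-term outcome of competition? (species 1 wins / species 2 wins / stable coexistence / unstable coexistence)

stable coexistence

Compare the nullcline intercepts: K1/α12 = 445/0.273 = 1630 > K2 = 303; K2/α21 = 303/0.356 = 851 > K1 = 445.
Since both inequalities hold, each species can invade when rare, so the interior equilibrium is stable.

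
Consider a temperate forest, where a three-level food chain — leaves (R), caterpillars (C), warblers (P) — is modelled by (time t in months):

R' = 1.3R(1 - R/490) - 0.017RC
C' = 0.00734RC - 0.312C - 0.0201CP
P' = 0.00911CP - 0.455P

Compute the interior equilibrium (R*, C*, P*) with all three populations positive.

R* ≈ 170, C* ≈ 49.9, P* ≈ 46.5

From dP/dt = 0: 0.00911C* = 0.455, so C* = 49.9.
From dR/dt = 0: 1.3(1 - R*/490) = 0.017·49.9, giving R* = 490·(1 - 0.653) = 170.
From dC/dt = 0: 0.00734·170 - 0.312 = 0.0201P*, so P* = 0.936/0.0201 = 46.5.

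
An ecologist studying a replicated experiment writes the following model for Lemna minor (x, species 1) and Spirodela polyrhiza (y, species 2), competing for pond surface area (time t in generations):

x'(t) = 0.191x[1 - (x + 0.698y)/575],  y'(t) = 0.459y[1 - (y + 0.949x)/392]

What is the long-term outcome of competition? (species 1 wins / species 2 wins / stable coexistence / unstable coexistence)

Compare the nullcline intercepts: K1/α12 = 575/0.698 = 824 > K2 = 392; K2/α21 = 392/0.949 = 413 < K1 = 575.
Since the inequalities point opposite ways, species 1 can invade but species 2 cannot.

species 1 excludes species 2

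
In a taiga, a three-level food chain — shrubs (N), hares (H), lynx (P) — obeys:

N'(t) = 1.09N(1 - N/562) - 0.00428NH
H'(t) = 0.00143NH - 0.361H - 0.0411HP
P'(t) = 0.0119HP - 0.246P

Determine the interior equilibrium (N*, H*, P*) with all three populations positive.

From dP/dt = 0: 0.0119H* = 0.246, so H* = 20.7.
From dN/dt = 0: 1.09(1 - N*/562) = 0.00428·20.7, giving N* = 562·(1 - 0.0812) = 516.
From dH/dt = 0: 0.00143·516 - 0.361 = 0.0411P*, so P* = 0.377/0.0411 = 9.18.

N* ≈ 516, H* ≈ 20.7, P* ≈ 9.18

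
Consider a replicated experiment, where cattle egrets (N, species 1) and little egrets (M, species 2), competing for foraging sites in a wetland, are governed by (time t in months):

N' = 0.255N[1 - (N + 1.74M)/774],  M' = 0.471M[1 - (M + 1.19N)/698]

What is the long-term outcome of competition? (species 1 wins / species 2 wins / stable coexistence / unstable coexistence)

Compare the nullcline intercepts: K1/α12 = 774/1.74 = 445 < K2 = 698; K2/α21 = 698/1.19 = 587 < K1 = 774.
Since both are reversed, neither can invade when rare; the interior point is a saddle.

unstable coexistence (outcome depends on initial conditions)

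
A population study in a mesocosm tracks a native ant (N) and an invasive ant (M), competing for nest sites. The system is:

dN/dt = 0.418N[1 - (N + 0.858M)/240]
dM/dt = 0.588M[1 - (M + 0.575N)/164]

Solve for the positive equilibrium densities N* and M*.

N* ≈ 196, M* ≈ 51.3

Setting both brackets to zero gives the nullclines N + 0.858M = 240 and 0.575N + M = 164.
Substituting M = 164 - 0.575N into the first: N(1 - 0.858·0.575) = 240 - 0.858·164.
So N* = 99.3/0.507 = 196, and then M* = 164 - 0.575·196 = 51.3.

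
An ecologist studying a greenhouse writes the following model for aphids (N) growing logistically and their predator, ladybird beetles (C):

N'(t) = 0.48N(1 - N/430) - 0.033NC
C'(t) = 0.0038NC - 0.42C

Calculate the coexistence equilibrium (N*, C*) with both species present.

N* ≈ 111, C* ≈ 10.8

From dC/dt = 0 with C > 0: 0.0038N* = 0.42, so N* = 111.
Substitute into dN/dt = 0: 0.48(1 - 111/430) = 0.033C*.
The bracket is 0.743, giving C* = 0.357/0.033 = 10.8.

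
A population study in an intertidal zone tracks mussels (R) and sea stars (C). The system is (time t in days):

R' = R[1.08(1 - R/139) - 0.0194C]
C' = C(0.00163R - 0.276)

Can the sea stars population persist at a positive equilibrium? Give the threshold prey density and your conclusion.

The predator equation gives dC/dt > 0 only when R > 0.276/0.00163 = 169.
Without the predator, R → K = 139. Since 139 < 169, the predator cannot invade.

Threshold R = 169; K < 169, so no, the predator goes extinct.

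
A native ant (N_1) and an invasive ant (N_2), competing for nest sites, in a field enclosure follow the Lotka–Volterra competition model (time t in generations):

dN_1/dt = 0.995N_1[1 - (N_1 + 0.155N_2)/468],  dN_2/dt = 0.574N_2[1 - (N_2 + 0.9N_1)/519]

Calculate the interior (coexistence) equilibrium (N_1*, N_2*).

Setting both brackets to zero gives the nullclines N_1 + 0.155N_2 = 468 and 0.9N_1 + N_2 = 519.
Substituting N_2 = 519 - 0.9N_1 into the first: N_1(1 - 0.155·0.9) = 468 - 0.155·519.
So N_1* = 388/0.861 = 450, and then N_2* = 519 - 0.9·450 = 114.

N_1* ≈ 450, N_2* ≈ 114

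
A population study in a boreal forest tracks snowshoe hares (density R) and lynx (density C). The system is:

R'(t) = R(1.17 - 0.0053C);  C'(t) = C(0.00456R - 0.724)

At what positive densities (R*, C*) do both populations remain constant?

R* ≈ 159, C* ≈ 221

Set dC/dt = 0 with C > 0: 0.00456R - 0.724 = 0, so R* = 0.724/0.00456 = 159.
Set dR/dt = 0 with R > 0: 1.17 - 0.0053C = 0, so C* = 1.17/0.0053 = 221.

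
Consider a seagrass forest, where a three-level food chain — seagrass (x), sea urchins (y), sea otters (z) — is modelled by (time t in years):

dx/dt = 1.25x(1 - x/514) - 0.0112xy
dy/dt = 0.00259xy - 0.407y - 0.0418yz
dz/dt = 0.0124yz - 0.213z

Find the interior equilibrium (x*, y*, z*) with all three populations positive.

x* ≈ 435, y* ≈ 17.2, z* ≈ 17.2

From dz/dt = 0: 0.0124y* = 0.213, so y* = 17.2.
From dx/dt = 0: 1.25(1 - x*/514) = 0.0112·17.2, giving x* = 514·(1 - 0.154) = 435.
From dy/dt = 0: 0.00259·435 - 0.407 = 0.0418z*, so z* = 0.719/0.0418 = 17.2.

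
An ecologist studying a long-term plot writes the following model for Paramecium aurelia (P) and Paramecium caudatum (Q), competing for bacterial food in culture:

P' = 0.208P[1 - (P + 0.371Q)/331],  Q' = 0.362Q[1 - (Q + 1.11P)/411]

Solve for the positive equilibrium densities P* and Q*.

P* ≈ 304, Q* ≈ 74.1

Setting both brackets to zero gives the nullclines P + 0.371Q = 331 and 1.11P + Q = 411.
Substituting Q = 411 - 1.11P into the first: P(1 - 0.371·1.11) = 331 - 0.371·411.
So P* = 179/0.588 = 304, and then Q* = 411 - 1.11·304 = 74.1.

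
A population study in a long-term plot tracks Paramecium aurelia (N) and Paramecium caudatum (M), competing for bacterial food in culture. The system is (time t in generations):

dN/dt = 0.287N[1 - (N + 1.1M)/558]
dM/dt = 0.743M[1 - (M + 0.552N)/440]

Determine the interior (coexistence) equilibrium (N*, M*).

N* ≈ 188, M* ≈ 336

Setting both brackets to zero gives the nullclines N + 1.1M = 558 and 0.552N + M = 440.
Substituting M = 440 - 0.552N into the first: N(1 - 1.1·0.552) = 558 - 1.1·440.
So N* = 74/0.393 = 188, and then M* = 440 - 0.552·188 = 336.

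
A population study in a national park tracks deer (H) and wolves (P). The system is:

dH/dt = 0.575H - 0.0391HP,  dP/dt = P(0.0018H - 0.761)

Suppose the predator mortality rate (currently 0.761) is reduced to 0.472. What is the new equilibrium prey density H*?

At the interior fixed point, setting dP/dt = 0 with P > 0 fixes H* = (predator death rate)/(HP coefficient) — independent of the other coefficients.
With the change, H* = 0.472/0.0018 = 262; it falls from 423.

H* ≈ 262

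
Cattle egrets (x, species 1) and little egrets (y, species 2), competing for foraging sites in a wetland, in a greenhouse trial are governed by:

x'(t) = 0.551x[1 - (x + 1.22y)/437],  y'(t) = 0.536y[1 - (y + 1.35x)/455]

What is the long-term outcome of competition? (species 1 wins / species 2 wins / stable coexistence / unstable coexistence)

unstable coexistence (outcome depends on initial conditions)

Compare the nullcline intercepts: K1/α12 = 437/1.22 = 358 < K2 = 455; K2/α21 = 455/1.35 = 337 < K1 = 437.
Since both are reversed, neither can invade when rare; the interior point is a saddle.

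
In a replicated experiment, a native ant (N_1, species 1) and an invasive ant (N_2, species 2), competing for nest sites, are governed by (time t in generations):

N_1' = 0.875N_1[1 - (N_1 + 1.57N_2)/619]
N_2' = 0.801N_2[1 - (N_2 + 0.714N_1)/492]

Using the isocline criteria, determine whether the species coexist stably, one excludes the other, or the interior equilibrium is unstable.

species 2 excludes species 1

Compare the nullcline intercepts: K1/α12 = 619/1.57 = 394 < K2 = 492; K2/α21 = 492/0.714 = 689 > K1 = 619.
Since the inequalities point opposite ways, species 2 can invade but species 1 cannot.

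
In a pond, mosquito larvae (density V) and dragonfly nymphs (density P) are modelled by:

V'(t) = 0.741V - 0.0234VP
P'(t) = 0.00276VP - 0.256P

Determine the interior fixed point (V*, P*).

V* ≈ 92.8, P* ≈ 31.7

Set dP/dt = 0 with P > 0: 0.00276V - 0.256 = 0, so V* = 0.256/0.00276 = 92.8.
Set dV/dt = 0 with V > 0: 0.741 - 0.0234P = 0, so P* = 0.741/0.0234 = 31.7.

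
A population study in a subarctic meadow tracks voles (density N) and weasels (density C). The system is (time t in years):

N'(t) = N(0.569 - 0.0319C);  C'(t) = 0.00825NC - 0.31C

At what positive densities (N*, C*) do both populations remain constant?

Set dC/dt = 0 with C > 0: 0.00825N - 0.31 = 0, so N* = 0.31/0.00825 = 37.6.
Set dN/dt = 0 with N > 0: 0.569 - 0.0319C = 0, so C* = 0.569/0.0319 = 17.8.

N* ≈ 37.6, C* ≈ 17.8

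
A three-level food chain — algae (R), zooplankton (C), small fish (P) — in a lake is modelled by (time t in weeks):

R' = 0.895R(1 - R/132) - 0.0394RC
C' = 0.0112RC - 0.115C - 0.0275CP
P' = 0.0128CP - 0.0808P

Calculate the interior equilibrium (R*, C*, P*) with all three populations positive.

From dP/dt = 0: 0.0128C* = 0.0808, so C* = 6.31.
From dR/dt = 0: 0.895(1 - R*/132) = 0.0394·6.31, giving R* = 132·(1 - 0.278) = 95.3.
From dC/dt = 0: 0.0112·95.3 - 0.115 = 0.0275P*, so P* = 0.953/0.0275 = 34.6.

R* ≈ 95.3, C* ≈ 6.31, P* ≈ 34.6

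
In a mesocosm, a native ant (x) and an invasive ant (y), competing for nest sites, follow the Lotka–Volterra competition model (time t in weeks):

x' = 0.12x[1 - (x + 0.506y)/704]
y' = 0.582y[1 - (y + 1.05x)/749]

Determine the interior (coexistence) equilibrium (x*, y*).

x* ≈ 693, y* ≈ 20.9

Setting both brackets to zero gives the nullclines x + 0.506y = 704 and 1.05x + y = 749.
Substituting y = 749 - 1.05x into the first: x(1 - 0.506·1.05) = 704 - 0.506·749.
So x* = 325/0.469 = 693, and then y* = 749 - 1.05·693 = 20.9.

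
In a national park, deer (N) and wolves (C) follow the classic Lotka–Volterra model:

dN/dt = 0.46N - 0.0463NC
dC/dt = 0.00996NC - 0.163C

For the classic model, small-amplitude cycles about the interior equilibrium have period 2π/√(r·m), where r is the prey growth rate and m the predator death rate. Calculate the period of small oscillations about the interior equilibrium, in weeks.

Here r = 0.46 and m = 0.163, so r·m = 0.075.
ω = √0.075 = 0.274 per week, hence T = 2π/ω ≈ 22.9 weeks.

T ≈ 22.9 weeks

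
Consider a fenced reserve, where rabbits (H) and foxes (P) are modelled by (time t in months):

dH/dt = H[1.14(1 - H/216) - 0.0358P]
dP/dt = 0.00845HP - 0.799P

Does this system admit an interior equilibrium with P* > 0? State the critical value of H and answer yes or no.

Threshold H = 94.6; K > 94.6, so yes, the predator persists.

The predator equation gives dP/dt > 0 only when H > 0.799/0.00845 = 94.6.
Without the predator, H → K = 216. Since 216 > 94.6, the predator can invade and persist.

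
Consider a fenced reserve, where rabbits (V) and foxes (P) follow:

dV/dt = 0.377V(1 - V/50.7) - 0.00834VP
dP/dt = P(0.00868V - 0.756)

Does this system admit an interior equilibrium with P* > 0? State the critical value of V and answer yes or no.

Threshold V = 87.1; K < 87.1, so no, the predator goes extinct.

The predator equation gives dP/dt > 0 only when V > 0.756/0.00868 = 87.1.
Without the predator, V → K = 50.7. Since 50.7 < 87.1, the predator cannot invade.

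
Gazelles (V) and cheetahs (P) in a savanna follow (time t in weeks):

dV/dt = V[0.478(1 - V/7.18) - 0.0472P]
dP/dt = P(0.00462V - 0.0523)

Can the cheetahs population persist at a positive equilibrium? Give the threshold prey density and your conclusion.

Threshold V = 11.3; K < 11.3, so no, the predator goes extinct.

The predator equation gives dP/dt > 0 only when V > 0.0523/0.00462 = 11.3.
Without the predator, V → K = 7.18. Since 7.18 < 11.3, the predator cannot invade.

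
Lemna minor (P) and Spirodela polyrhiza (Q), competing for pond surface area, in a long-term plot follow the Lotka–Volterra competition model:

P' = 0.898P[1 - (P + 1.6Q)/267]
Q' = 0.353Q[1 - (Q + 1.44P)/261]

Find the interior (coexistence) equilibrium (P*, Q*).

Setting both brackets to zero gives the nullclines P + 1.6Q = 267 and 1.44P + Q = 261.
Substituting Q = 261 - 1.44P into the first: P(1 - 1.6·1.44) = 267 - 1.6·261.
So P* = -151/-1.3 = 115, and then Q* = 261 - 1.44·115 = 94.7.

P* ≈ 115, Q* ≈ 94.7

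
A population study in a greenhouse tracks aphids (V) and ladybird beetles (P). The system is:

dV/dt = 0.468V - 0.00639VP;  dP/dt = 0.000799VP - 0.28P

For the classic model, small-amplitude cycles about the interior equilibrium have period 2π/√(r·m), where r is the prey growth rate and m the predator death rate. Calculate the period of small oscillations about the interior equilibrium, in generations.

T ≈ 17.4 generations

Here r = 0.468 and m = 0.28, so r·m = 0.131.
ω = √0.131 = 0.362 per generation, hence T = 2π/ω ≈ 17.4 generations.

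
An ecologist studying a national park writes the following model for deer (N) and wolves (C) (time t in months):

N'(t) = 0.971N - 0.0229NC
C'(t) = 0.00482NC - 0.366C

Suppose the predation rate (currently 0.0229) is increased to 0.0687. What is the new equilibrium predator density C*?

At the interior fixed point, setting dN/dt = 0 with N > 0 fixes C* = (prey growth rate)/(NC coefficient) — independent of the other coefficients.
With the change, C* = 0.971/0.0687 = 14.1; it falls from 42.4.

C* ≈ 14.1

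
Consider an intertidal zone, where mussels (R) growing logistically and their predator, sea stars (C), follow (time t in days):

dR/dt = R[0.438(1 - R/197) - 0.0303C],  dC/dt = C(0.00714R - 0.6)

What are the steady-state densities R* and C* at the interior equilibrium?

R* ≈ 84, C* ≈ 8.29

From dC/dt = 0 with C > 0: 0.00714R* = 0.6, so R* = 84.
Substitute into dR/dt = 0: 0.438(1 - 84/197) = 0.0303C*.
The bracket is 0.573, giving C* = 0.251/0.0303 = 8.29.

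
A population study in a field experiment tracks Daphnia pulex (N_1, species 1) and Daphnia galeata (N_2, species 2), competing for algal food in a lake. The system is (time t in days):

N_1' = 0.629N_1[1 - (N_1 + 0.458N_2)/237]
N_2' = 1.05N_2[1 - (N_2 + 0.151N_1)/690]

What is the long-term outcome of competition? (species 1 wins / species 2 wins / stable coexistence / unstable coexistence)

Compare the nullcline intercepts: K1/α12 = 237/0.458 = 517 < K2 = 690; K2/α21 = 690/0.151 = 4570 > K1 = 237.
Since the inequalities point opposite ways, species 2 can invade but species 1 cannot.

species 2 excludes species 1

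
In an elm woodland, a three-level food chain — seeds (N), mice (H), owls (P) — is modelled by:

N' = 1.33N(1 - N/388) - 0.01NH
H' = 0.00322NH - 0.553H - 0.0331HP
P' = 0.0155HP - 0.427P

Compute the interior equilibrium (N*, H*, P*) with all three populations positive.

From dP/dt = 0: 0.0155H* = 0.427, so H* = 27.5.
From dN/dt = 0: 1.33(1 - N*/388) = 0.01·27.5, giving N* = 388·(1 - 0.207) = 308.
From dH/dt = 0: 0.00322·308 - 0.553 = 0.0331P*, so P* = 0.438/0.0331 = 13.2.

N* ≈ 308, H* ≈ 27.5, P* ≈ 13.2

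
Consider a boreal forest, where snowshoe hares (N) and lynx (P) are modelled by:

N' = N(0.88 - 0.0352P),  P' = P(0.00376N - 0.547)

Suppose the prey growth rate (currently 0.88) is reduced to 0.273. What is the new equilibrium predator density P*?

At the interior fixed point, setting dN/dt = 0 with N > 0 fixes P* = (prey growth rate)/(NP coefficient) — independent of the other coefficients.
With the change, P* = 0.273/0.0352 = 7.76; it falls from 25.

P* ≈ 7.76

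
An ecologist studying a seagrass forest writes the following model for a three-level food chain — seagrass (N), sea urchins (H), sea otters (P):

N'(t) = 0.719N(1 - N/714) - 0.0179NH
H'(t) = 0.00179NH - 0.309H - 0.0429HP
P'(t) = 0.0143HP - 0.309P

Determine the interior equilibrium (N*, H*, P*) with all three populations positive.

From dP/dt = 0: 0.0143H* = 0.309, so H* = 21.6.
From dN/dt = 0: 0.719(1 - N*/714) = 0.0179·21.6, giving N* = 714·(1 - 0.538) = 330.
From dH/dt = 0: 0.00179·330 - 0.309 = 0.0429P*, so P* = 0.282/0.0429 = 6.56.

N* ≈ 330, H* ≈ 21.6, P* ≈ 6.56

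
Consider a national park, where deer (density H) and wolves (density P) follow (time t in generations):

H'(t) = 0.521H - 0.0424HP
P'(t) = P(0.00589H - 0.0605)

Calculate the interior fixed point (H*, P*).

Set dP/dt = 0 with P > 0: 0.00589H - 0.0605 = 0, so H* = 0.0605/0.00589 = 10.3.
Set dH/dt = 0 with H > 0: 0.521 - 0.0424P = 0, so P* = 0.521/0.0424 = 12.3.

H* ≈ 10.3, P* ≈ 12.3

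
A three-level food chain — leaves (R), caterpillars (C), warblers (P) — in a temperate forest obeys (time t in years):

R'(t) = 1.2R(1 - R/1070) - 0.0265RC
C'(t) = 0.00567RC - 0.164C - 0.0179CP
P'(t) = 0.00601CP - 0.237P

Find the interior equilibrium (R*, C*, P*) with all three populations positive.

From dP/dt = 0: 0.00601C* = 0.237, so C* = 39.4.
From dR/dt = 0: 1.2(1 - R*/1070) = 0.0265·39.4, giving R* = 1070·(1 - 0.871) = 138.
From dC/dt = 0: 0.00567·138 - 0.164 = 0.0179P*, so P* = 0.62/0.0179 = 34.6.

R* ≈ 138, C* ≈ 39.4, P* ≈ 34.6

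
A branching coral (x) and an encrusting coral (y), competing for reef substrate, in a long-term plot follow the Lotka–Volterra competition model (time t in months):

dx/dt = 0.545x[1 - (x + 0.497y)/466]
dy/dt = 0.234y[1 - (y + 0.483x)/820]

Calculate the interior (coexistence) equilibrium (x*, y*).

x* ≈ 76.9, y* ≈ 783

Setting both brackets to zero gives the nullclines x + 0.497y = 466 and 0.483x + y = 820.
Substituting y = 820 - 0.483x into the first: x(1 - 0.497·0.483) = 466 - 0.497·820.
So x* = 58.5/0.76 = 76.9, and then y* = 820 - 0.483·76.9 = 783.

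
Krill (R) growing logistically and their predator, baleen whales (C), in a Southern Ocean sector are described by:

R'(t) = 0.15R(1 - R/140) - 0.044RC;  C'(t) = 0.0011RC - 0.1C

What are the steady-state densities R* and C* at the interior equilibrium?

R* ≈ 90.9, C* ≈ 1.2

From dC/dt = 0 with C > 0: 0.0011R* = 0.1, so R* = 90.9.
Substitute into dR/dt = 0: 0.15(1 - 90.9/140) = 0.044C*.
The bracket is 0.351, giving C* = 0.0526/0.044 = 1.2.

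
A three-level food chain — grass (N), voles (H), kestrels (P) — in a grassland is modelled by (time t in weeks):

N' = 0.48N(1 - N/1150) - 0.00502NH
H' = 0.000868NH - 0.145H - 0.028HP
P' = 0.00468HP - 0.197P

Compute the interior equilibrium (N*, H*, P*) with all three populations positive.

N* ≈ 644, H* ≈ 42.1, P* ≈ 14.8

From dP/dt = 0: 0.00468H* = 0.197, so H* = 42.1.
From dN/dt = 0: 0.48(1 - N*/1150) = 0.00502·42.1, giving N* = 1150·(1 - 0.44) = 644.
From dH/dt = 0: 0.000868·644 - 0.145 = 0.028P*, so P* = 0.414/0.028 = 14.8.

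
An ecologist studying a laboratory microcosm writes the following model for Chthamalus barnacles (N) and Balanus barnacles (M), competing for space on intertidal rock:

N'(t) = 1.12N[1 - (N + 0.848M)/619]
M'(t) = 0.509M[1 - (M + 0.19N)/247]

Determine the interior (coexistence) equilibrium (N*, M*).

Setting both brackets to zero gives the nullclines N + 0.848M = 619 and 0.19N + M = 247.
Substituting M = 247 - 0.19N into the first: N(1 - 0.848·0.19) = 619 - 0.848·247.
So N* = 410/0.839 = 488, and then M* = 247 - 0.19·488 = 154.

N* ≈ 488, M* ≈ 154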